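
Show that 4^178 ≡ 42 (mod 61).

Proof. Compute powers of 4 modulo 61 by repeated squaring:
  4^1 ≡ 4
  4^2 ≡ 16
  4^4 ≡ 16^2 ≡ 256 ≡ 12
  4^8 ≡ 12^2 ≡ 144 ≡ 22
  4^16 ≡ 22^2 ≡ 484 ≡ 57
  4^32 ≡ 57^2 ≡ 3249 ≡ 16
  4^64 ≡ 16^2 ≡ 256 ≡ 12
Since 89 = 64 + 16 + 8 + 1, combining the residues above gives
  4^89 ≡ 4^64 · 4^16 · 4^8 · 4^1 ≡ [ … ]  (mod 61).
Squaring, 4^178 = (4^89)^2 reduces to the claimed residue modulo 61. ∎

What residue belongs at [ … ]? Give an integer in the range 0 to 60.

46

4^64 · 4^16 · 4^8 · 4^1 ≡ 12 · 57 · 22 · 4 = 60192.
60192 mod 61 = 46, so 4^89 ≡ 46 (mod 61).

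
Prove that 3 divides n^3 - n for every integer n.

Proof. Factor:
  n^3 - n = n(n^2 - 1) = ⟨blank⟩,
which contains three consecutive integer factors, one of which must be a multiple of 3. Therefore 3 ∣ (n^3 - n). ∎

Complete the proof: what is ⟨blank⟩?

(n - 1)n(n + 1)

n(n^2 - 1) = n(n - 1)(n + 1) = (n - 1)n(n + 1).
These three factors are consecutive integers, so their product is divisible by 3.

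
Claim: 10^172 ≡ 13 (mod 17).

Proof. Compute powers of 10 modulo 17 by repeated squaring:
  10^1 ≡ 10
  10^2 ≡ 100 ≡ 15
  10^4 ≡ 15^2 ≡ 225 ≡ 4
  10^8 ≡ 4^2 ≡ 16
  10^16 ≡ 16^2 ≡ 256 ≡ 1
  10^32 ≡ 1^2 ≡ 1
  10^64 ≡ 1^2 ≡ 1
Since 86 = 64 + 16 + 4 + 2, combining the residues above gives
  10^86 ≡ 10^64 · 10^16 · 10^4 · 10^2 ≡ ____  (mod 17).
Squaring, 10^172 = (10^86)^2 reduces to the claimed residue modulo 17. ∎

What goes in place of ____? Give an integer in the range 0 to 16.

9

Multiply the listed residues: 1 · 1 · 4 · 15 = 1 → 4 → 60.
Reducing modulo 17: 60 = 3·17 + 9, so 10^86 ≡ 9.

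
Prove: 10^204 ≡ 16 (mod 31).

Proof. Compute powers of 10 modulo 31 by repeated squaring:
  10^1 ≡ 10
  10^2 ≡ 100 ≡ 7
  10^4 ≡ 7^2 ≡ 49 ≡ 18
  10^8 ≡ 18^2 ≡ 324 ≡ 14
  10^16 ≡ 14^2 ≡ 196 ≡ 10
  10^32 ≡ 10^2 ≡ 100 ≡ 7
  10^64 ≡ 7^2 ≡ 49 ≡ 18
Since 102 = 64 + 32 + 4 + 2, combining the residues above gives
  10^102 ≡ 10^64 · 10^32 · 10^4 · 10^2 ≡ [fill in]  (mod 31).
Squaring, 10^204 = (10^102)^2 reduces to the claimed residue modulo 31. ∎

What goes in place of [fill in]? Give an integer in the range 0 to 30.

4

10^64 · 10^32 · 10^4 · 10^2 ≡ 18 · 7 · 18 · 7 = 15876.
15876 mod 31 = 4, so 10^102 ≡ 4 (mod 31).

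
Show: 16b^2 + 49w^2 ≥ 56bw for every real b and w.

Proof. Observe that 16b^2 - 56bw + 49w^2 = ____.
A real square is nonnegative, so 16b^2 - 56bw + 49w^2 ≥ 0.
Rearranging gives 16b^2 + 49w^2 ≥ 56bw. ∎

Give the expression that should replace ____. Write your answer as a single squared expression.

(4b - 7w)^2

The leading and trailing coefficients are 4^2 and 7^2, and 56 = 2·4·7, so the trinomial is (4b - 7w)^2.
Hence 16b^2 - 56bw + 49w^2 ≥ 0.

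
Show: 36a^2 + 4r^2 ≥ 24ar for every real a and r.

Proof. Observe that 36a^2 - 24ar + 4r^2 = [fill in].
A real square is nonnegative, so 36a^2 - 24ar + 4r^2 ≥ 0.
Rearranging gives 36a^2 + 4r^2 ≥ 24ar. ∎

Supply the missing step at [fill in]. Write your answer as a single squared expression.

36a^2 - 24ar + 4r^2 is a perfect-square trinomial: the outer terms are (6a)^2 and (2r)^2, and the cross term is -2·6a·2r.
So 36a^2 - 24ar + 4r^2 = (6a - 2r)^2 ≥ 0.

(6a - 2r)^2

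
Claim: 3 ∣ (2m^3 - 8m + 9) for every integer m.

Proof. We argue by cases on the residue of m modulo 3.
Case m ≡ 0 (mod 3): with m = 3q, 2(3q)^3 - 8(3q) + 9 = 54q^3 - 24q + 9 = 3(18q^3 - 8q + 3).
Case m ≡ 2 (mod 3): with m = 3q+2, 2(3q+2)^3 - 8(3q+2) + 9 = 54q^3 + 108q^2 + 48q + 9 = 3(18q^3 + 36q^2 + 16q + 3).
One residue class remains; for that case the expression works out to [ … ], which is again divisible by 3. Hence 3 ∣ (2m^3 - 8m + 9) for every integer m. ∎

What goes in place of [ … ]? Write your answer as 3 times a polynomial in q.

Only m ≡ 1 (mod 3) is unaccounted for. Put m = 3q+1:
2(3q+1)^3 - 8(3q+1) + 9 expands to 54q^3 + 54q^2 - 6q + 3,
and factoring out 3 leaves 3(18q^3 + 18q^2 - 2q + 1).

3(18q^3 + 18q^2 - 2q + 1)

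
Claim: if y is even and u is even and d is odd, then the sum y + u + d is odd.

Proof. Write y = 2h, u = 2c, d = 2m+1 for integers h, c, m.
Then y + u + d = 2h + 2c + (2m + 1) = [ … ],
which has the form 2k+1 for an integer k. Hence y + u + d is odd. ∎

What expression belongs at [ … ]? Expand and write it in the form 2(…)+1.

2(c + h + m) + 1

2h + 2c + (2m + 1) = 2c + 2h + 2m + 1
= 2(c + h + m) + 1.
Since c + h + m is an integer, the sum is of the form 2k+1 for an integer k.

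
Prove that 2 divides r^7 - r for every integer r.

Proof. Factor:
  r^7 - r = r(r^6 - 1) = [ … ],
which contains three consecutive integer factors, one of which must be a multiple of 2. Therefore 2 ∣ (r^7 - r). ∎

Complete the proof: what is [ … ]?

(r - 1)r(r + 1)(r^4 + r^2 + 1)

r^6 - 1 = (r^2 - 1)(r^4 + r^2 + 1), and r^2 - 1 = (r-1)(r+1).
So r(r^6 - 1) = (r - 1)r(r + 1)(r^4 + r^2 + 1).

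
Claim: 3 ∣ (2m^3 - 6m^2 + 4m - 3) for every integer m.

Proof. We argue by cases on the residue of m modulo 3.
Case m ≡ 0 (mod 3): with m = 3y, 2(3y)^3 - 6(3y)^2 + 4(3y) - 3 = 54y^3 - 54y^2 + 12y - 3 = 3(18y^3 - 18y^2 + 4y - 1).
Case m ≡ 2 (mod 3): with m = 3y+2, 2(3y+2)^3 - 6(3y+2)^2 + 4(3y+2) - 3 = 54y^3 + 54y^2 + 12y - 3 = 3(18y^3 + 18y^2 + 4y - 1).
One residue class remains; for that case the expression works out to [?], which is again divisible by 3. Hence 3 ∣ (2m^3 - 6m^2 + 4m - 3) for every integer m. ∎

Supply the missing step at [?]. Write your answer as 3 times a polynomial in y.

Only m ≡ 1 (mod 3) is unaccounted for. Put m = 3y+1:
2(3y+1)^3 - 6(3y+1)^2 + 4(3y+1) - 3 expands to 54y^3 - 6y - 3,
and factoring out 3 leaves 3(18y^3 - 2y - 1).

3(18y^3 - 2y - 1)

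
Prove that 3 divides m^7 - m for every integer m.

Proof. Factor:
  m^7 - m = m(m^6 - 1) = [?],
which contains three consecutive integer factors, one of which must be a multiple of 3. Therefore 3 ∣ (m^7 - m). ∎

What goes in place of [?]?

m^6 - 1 = (m^2 - 1)(m^4 + m^2 + 1), and m^2 - 1 = (m-1)(m+1).
So m(m^6 - 1) = (m - 1)m(m + 1)(m^4 + m^2 + 1).

(m - 1)m(m + 1)(m^4 + m^2 + 1)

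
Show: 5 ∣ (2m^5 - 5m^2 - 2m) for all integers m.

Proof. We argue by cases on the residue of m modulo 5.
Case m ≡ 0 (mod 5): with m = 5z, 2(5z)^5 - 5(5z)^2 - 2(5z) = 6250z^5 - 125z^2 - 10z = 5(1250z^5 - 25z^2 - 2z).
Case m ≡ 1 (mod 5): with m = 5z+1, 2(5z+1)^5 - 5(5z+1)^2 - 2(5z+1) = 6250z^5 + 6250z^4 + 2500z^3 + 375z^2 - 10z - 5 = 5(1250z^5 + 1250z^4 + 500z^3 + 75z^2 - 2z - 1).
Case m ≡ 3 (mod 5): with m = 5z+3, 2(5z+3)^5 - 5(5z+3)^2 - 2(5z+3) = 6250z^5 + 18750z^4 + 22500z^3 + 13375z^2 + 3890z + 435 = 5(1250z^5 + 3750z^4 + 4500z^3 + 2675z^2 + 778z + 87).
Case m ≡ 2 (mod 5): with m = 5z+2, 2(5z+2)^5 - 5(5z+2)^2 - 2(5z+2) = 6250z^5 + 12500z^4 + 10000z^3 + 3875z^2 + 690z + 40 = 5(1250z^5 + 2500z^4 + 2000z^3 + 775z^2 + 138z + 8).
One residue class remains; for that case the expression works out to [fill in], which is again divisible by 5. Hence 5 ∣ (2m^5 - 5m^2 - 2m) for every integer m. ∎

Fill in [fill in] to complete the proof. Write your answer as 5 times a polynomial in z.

Only m ≡ 4 (mod 5) is unaccounted for. Put m = 5z+4:
2(5z+4)^5 - 5(5z+4)^2 - 2(5z+4) expands to 6250z^5 + 25000z^4 + 40000z^3 + 31875z^2 + 12590z + 1960,
and factoring out 5 leaves 5(1250z^5 + 5000z^4 + 8000z^3 + 6375z^2 + 2518z + 392).

5(1250z^5 + 5000z^4 + 8000z^3 + 6375z^2 + 2518z + 392)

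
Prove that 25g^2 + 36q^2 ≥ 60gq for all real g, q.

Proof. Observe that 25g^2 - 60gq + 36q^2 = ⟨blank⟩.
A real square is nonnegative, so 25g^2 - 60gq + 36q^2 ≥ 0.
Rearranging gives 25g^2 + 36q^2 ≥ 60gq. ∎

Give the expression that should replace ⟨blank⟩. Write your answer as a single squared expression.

The leading and trailing coefficients are 5^2 and 6^2, and 60 = 2·5·6, so the trinomial is (5g - 6q)^2.
Hence 25g^2 - 60gq + 36q^2 ≥ 0.

(5g - 6q)^2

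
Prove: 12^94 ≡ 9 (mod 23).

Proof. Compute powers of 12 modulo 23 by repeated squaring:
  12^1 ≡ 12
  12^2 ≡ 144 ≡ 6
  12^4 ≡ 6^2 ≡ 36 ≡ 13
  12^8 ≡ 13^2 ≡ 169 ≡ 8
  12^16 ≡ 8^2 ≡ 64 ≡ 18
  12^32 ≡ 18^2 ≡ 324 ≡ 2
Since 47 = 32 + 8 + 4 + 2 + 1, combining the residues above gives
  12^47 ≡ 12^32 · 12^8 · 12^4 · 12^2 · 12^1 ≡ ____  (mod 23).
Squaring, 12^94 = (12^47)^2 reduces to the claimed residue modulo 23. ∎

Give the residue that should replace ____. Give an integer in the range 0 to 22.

12^32 · 12^8 · 12^4 · 12^2 · 12^1 ≡ 2 · 8 · 13 · 6 · 12 = 14976.
14976 mod 23 = 3, so 12^47 ≡ 3 (mod 23).

3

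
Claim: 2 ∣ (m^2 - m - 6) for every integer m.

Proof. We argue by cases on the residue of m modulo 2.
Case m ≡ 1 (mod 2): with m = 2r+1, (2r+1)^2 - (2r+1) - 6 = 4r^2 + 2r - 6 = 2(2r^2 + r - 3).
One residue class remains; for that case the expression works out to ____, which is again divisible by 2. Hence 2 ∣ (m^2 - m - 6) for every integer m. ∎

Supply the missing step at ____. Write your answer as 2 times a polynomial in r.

The residues treated are {1}, so the missing case is m ≡ 0 (mod 2); write m = 2r.
Then (2r)^2 - (2r) - 6 = 4r^2 - 2r - 6 = 2(2r^2 - r - 3).

2(2r^2 - r - 3)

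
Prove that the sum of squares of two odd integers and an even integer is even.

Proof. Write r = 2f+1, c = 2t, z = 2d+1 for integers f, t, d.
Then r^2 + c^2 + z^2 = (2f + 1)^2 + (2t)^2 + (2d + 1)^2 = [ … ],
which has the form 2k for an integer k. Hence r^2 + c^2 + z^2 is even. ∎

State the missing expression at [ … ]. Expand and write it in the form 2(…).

2(2d^2 + 2d + 2f^2 + 2f + 2t^2 + 1)

(2f + 1)^2 + (2t)^2 + (2d + 1)^2 = 4d^2 + 4d + 4f^2 + 4f + 4t^2 + 2
= 2(2d^2 + 2d + 2f^2 + 2f + 2t^2 + 1).
Since 2d^2 + 2d + 2f^2 + 2f + 2t^2 + 1 is an integer, the sum of squares is of the form 2k for an integer k.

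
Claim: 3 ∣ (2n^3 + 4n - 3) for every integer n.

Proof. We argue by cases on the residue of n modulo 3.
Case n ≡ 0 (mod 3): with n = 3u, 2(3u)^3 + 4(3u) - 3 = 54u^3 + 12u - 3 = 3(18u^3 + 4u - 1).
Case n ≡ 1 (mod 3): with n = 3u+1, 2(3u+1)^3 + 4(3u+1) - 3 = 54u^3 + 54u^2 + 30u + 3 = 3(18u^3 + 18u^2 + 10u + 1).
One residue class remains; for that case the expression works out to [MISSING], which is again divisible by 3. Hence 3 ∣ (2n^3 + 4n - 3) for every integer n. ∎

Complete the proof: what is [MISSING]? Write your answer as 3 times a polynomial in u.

The residues treated are {0, 1}, so the missing case is n ≡ 2 (mod 3); write n = 3u+2.
Then 2(3u+2)^3 + 4(3u+2) - 3 = 54u^3 + 108u^2 + 84u + 21 = 3(18u^3 + 36u^2 + 28u + 7).

3(18u^3 + 36u^2 + 28u + 7)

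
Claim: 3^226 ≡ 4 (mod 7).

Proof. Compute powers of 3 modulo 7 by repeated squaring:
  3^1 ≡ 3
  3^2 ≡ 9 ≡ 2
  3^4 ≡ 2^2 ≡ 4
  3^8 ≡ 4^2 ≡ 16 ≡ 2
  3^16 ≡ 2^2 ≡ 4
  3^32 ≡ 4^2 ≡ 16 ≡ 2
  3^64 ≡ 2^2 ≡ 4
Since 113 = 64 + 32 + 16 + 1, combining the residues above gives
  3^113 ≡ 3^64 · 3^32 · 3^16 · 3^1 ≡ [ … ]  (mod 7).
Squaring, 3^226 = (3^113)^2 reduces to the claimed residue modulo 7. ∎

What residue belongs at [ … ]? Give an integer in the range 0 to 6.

Multiply the listed residues: 4 · 2 · 4 · 3 = 8 → 32 → 96.
Reducing modulo 7: 96 = 13·7 + 5, so 3^113 ≡ 5.

5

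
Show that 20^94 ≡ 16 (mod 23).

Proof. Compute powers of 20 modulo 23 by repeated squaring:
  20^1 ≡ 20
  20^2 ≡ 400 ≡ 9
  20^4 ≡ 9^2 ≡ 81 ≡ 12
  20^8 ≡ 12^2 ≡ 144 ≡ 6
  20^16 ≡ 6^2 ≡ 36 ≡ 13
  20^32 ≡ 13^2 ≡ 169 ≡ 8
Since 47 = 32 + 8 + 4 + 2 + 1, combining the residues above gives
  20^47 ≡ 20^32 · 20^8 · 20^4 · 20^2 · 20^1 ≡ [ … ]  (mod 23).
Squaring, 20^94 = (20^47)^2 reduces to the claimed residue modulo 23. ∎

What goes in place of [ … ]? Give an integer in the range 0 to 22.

20^32 · 20^8 · 20^4 · 20^2 · 20^1 ≡ 8 · 6 · 12 · 9 · 20 = 103680.
103680 mod 23 = 19, so 20^47 ≡ 19 (mod 23).

19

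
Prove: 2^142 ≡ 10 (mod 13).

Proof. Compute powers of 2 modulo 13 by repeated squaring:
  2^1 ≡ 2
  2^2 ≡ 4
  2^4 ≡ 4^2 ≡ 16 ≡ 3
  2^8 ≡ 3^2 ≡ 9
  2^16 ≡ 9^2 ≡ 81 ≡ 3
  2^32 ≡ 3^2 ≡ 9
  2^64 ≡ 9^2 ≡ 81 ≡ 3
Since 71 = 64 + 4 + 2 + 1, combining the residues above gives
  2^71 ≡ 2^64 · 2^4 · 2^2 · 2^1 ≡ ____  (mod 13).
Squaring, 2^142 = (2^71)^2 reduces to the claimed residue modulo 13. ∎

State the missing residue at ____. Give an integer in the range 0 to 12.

7

Multiply the listed residues: 3 · 3 · 4 · 2 = 9 → 36 → 72.
Reducing modulo 13: 72 = 5·13 + 7, so 2^71 ≡ 7.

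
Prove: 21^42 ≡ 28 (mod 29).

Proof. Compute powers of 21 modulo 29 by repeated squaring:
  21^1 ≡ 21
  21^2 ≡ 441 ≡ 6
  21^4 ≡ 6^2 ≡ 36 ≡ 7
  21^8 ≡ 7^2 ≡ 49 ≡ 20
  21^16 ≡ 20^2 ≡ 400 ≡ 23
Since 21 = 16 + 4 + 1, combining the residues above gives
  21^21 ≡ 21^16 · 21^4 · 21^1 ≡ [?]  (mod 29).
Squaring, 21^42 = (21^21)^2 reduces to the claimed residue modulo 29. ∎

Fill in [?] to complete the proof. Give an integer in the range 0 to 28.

Multiply the listed residues: 23 · 7 · 21 = 161 → 3381.
Reducing modulo 29: 3381 = 116·29 + 17, so 21^21 ≡ 17.

17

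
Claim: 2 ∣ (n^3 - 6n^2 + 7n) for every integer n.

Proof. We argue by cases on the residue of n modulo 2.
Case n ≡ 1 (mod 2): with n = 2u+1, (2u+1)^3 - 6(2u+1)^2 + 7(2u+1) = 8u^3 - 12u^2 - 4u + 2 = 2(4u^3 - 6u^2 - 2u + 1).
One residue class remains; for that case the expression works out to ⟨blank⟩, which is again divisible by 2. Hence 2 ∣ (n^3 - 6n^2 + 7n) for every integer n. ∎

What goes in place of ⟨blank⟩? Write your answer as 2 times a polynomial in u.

2(4u^3 - 12u^2 + 7u)

Only n ≡ 0 (mod 2) is unaccounted for. Put n = 2u:
(2u)^3 - 6(2u)^2 + 7(2u) expands to 8u^3 - 24u^2 + 14u,
and factoring out 2 leaves 2(4u^3 - 12u^2 + 7u).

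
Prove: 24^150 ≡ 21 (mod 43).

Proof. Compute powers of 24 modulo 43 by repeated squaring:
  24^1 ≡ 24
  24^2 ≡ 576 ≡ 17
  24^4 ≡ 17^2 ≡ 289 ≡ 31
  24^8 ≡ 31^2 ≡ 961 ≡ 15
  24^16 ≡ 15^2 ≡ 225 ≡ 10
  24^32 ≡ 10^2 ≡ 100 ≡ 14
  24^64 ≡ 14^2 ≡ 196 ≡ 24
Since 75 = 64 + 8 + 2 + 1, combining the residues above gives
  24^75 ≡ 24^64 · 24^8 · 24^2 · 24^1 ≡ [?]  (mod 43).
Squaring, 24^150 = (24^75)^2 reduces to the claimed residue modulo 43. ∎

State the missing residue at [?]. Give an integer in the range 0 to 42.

35

24^64 · 24^8 · 24^2 · 24^1 ≡ 24 · 15 · 17 · 24 = 146880.
146880 mod 43 = 35, so 24^75 ≡ 35 (mod 43).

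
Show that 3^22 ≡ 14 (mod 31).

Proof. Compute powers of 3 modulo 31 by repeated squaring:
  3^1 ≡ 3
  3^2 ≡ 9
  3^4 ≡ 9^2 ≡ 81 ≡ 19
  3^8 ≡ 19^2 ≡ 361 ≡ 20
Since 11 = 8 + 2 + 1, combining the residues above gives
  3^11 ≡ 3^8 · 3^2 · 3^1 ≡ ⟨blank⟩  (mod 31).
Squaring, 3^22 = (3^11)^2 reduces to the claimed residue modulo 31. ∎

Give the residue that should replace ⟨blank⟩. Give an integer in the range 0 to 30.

13

3^8 · 3^2 · 3^1 ≡ 20 · 9 · 3 = 540.
540 mod 31 = 13, so 3^11 ≡ 13 (mod 31).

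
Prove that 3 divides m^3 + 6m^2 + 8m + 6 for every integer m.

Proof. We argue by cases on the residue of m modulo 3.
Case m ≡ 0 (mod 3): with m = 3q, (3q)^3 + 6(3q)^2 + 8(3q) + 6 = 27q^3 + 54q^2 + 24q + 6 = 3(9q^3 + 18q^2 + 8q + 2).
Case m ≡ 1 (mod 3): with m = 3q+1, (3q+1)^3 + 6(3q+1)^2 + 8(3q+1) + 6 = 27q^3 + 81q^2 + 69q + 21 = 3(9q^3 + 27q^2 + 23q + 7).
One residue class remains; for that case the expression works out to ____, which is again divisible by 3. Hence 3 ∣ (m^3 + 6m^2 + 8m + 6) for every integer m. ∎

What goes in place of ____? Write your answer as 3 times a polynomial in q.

Only m ≡ 2 (mod 3) is unaccounted for. Put m = 3q+2:
(3q+2)^3 + 6(3q+2)^2 + 8(3q+2) + 6 expands to 27q^3 + 108q^2 + 132q + 54,
and factoring out 3 leaves 3(9q^3 + 36q^2 + 44q + 18).

3(9q^3 + 36q^2 + 44q + 18)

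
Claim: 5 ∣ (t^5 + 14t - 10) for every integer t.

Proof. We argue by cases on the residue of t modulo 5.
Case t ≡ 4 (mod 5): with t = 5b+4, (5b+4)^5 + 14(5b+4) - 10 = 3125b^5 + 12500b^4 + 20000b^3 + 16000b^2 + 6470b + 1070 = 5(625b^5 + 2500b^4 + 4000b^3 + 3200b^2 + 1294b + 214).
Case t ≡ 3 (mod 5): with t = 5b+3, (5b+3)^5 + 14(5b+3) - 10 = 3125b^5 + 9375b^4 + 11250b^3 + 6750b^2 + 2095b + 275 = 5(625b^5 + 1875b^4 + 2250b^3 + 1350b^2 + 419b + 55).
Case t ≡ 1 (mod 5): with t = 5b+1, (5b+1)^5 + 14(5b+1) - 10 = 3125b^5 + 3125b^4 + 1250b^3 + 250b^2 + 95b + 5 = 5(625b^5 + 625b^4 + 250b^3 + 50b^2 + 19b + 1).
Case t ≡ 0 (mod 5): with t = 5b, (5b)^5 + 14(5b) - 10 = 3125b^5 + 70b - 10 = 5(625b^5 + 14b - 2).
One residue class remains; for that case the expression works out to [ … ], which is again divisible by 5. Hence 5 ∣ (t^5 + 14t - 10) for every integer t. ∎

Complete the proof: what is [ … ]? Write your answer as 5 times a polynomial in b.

The residues treated are {4, 3, 1, 0}, so the missing case is t ≡ 2 (mod 5); write t = 5b+2.
Then (5b+2)^5 + 14(5b+2) - 10 = 3125b^5 + 6250b^4 + 5000b^3 + 2000b^2 + 470b + 50 = 5(625b^5 + 1250b^4 + 1000b^3 + 400b^2 + 94b + 10).

5(625b^5 + 1250b^4 + 1000b^3 + 400b^2 + 94b + 10)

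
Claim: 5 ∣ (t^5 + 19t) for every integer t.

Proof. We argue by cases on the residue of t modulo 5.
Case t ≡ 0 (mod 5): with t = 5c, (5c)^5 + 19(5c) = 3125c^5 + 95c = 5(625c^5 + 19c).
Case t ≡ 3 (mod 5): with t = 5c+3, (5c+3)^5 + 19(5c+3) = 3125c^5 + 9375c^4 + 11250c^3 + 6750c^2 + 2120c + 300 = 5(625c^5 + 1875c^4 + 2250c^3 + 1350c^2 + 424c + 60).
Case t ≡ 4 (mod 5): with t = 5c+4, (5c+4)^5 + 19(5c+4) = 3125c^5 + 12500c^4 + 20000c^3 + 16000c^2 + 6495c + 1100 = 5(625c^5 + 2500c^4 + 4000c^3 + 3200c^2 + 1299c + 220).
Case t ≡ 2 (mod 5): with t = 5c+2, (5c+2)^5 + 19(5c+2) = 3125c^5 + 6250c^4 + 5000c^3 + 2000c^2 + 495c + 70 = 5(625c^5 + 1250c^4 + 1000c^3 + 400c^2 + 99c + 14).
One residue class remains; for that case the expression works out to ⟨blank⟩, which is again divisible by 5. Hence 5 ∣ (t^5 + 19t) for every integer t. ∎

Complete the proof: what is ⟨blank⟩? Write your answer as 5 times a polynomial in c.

Only t ≡ 1 (mod 5) is unaccounted for. Put t = 5c+1:
(5c+1)^5 + 19(5c+1) expands to 3125c^5 + 3125c^4 + 1250c^3 + 250c^2 + 120c + 20,
and factoring out 5 leaves 5(625c^5 + 625c^4 + 250c^3 + 50c^2 + 24c + 4).

5(625c^5 + 625c^4 + 250c^3 + 50c^2 + 24c + 4)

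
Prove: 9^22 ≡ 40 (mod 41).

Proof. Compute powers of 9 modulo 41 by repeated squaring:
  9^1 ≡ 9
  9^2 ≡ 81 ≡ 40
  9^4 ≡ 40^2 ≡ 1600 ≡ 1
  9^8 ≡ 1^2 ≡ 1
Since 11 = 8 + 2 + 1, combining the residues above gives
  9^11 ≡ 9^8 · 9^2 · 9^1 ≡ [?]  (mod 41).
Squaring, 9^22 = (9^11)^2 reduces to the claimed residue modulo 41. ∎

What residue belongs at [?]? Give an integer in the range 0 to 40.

Multiply the listed residues: 1 · 40 · 9 = 40 → 360.
Reducing modulo 41: 360 = 8·41 + 32, so 9^11 ≡ 32.

32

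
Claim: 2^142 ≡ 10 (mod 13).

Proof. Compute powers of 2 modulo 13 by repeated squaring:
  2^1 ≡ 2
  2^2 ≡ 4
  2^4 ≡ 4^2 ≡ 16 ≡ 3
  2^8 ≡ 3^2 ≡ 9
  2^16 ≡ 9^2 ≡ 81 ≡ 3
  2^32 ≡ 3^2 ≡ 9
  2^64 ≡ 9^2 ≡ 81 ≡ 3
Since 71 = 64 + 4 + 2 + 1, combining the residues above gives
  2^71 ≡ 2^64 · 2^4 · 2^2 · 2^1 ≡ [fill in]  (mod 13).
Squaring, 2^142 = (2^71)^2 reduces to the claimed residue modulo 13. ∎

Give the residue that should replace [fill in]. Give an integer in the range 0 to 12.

7

2^64 · 2^4 · 2^2 · 2^1 ≡ 3 · 3 · 4 · 2 = 72.
72 mod 13 = 7, so 2^71 ≡ 7 (mod 13).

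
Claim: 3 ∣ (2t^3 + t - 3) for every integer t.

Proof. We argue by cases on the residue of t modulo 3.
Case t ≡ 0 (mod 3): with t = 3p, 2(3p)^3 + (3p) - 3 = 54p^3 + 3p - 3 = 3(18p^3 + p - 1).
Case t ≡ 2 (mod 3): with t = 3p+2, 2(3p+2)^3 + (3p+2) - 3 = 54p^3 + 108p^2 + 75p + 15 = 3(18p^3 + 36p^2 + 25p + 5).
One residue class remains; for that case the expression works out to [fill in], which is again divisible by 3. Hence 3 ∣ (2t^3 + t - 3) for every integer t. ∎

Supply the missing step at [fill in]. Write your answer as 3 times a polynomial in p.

Only t ≡ 1 (mod 3) is unaccounted for. Put t = 3p+1:
2(3p+1)^3 + (3p+1) - 3 expands to 54p^3 + 54p^2 + 21p,
and factoring out 3 leaves 3(18p^3 + 18p^2 + 7p).

3(18p^3 + 18p^2 + 7p)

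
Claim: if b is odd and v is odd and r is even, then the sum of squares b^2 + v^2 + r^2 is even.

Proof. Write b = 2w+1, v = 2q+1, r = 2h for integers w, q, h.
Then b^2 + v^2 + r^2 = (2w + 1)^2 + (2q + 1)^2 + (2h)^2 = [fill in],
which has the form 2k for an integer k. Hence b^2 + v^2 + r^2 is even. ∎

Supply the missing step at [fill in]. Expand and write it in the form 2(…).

2(2h^2 + 2q^2 + 2q + 2w^2 + 2w + 1)

(2w + 1)^2 + (2q + 1)^2 + (2h)^2 = 4h^2 + 4q^2 + 4q + 4w^2 + 4w + 2
= 2(2h^2 + 2q^2 + 2q + 2w^2 + 2w + 1).
Since 2h^2 + 2q^2 + 2q + 2w^2 + 2w + 1 is an integer, the sum of squares is of the form 2k for an integer k.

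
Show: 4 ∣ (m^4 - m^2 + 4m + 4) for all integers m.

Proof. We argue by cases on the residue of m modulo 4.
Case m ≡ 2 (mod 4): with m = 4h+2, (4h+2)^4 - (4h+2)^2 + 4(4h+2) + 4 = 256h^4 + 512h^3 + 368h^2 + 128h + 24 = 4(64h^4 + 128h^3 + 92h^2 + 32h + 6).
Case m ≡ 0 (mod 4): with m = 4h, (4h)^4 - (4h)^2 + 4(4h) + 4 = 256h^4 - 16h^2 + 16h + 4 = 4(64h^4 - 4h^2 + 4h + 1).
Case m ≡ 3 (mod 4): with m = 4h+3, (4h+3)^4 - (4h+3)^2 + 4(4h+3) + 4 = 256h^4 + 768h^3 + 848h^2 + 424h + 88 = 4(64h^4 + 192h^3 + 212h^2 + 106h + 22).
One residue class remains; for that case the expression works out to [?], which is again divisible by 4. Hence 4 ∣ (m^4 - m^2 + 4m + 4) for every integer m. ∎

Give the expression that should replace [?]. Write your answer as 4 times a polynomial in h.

4(64h^4 + 64h^3 + 20h^2 + 6h + 2)

Only m ≡ 1 (mod 4) is unaccounted for. Put m = 4h+1:
(4h+1)^4 - (4h+1)^2 + 4(4h+1) + 4 expands to 256h^4 + 256h^3 + 80h^2 + 24h + 8,
and factoring out 4 leaves 4(64h^4 + 64h^3 + 20h^2 + 6h + 2).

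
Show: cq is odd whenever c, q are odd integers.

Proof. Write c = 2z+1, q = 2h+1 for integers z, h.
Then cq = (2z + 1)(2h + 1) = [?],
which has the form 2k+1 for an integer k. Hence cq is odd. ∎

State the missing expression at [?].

(2z + 1)(2h + 1) = 4hz + 2h + 2z + 1
= 2(2hz + h + z) + 1.
Since 2hz + h + z is an integer, the product is of the form 2k+1 for an integer k.

2(2hz + h + z) + 1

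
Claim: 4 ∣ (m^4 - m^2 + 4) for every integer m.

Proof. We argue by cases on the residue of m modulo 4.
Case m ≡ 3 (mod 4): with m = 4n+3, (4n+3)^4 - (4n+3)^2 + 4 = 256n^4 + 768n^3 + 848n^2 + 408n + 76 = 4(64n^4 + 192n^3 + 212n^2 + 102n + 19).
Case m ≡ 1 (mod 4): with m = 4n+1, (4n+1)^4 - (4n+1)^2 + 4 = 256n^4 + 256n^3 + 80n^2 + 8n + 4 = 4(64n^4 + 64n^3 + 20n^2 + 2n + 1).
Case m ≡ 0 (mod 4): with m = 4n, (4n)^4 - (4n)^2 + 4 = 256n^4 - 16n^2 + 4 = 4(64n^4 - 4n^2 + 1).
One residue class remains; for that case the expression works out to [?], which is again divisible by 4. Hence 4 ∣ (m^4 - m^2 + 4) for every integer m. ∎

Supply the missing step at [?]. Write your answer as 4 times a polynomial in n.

Only m ≡ 2 (mod 4) is unaccounted for. Put m = 4n+2:
(4n+2)^4 - (4n+2)^2 + 4 expands to 256n^4 + 512n^3 + 368n^2 + 112n + 16,
and factoring out 4 leaves 4(64n^4 + 128n^3 + 92n^2 + 28n + 4).

4(64n^4 + 128n^3 + 92n^2 + 28n + 4)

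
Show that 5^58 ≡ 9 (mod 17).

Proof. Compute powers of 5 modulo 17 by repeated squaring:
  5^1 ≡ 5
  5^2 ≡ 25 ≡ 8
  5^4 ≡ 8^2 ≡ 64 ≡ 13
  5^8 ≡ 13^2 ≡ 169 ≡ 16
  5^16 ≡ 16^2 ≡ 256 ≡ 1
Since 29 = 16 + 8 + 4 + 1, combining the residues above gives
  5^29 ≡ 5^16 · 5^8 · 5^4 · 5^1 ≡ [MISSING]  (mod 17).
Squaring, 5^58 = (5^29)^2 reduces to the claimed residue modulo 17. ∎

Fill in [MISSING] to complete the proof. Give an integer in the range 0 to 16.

3

5^16 · 5^8 · 5^4 · 5^1 ≡ 1 · 16 · 13 · 5 = 1040.
1040 mod 17 = 3, so 5^29 ≡ 3 (mod 17).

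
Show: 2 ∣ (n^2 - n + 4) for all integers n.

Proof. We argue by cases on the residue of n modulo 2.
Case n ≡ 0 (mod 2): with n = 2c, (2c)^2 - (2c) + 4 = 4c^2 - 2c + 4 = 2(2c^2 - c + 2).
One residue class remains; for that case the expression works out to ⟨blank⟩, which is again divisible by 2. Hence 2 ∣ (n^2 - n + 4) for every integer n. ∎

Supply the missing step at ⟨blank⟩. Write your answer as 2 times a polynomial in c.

2(2c^2 + c + 2)

The residues treated are {0}, so the missing case is n ≡ 1 (mod 2); write n = 2c+1.
Then (2c+1)^2 - (2c+1) + 4 = 4c^2 + 2c + 4 = 2(2c^2 + c + 2).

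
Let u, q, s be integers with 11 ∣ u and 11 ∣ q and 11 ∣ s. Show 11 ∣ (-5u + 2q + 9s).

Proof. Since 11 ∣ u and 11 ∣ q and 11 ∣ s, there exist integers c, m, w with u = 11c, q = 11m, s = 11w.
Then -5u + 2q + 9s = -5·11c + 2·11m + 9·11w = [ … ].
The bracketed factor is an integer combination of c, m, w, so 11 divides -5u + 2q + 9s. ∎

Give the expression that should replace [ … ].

11(-5c + 2m + 9w)

Each term has a factor of 11: -5·11c + 2·11m + 9·11w = 11·(-5c + 2m + 9w).
Since -5c + 2m + 9w is an integer, 11 ∣ (-5u + 2q + 9s).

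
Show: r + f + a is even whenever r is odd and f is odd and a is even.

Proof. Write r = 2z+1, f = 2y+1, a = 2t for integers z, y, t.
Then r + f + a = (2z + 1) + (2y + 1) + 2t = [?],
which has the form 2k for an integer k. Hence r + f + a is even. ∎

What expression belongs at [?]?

2(t + y + z + 1)

(2z + 1) + (2y + 1) + 2t = 2t + 2y + 2z + 2
= 2(t + y + z + 1).
Since t + y + z + 1 is an integer, the sum is of the form 2k for an integer k.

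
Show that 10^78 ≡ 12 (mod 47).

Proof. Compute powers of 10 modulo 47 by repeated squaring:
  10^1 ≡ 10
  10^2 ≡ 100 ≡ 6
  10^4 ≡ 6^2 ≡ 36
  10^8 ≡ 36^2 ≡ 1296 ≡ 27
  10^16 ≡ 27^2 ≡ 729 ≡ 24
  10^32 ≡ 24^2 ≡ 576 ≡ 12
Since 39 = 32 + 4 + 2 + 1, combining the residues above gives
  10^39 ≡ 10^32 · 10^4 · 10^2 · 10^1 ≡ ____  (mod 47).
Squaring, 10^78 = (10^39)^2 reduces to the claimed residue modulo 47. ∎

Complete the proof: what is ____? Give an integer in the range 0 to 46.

10^32 · 10^4 · 10^2 · 10^1 ≡ 12 · 36 · 6 · 10 = 25920.
25920 mod 47 = 23, so 10^39 ≡ 23 (mod 47).

23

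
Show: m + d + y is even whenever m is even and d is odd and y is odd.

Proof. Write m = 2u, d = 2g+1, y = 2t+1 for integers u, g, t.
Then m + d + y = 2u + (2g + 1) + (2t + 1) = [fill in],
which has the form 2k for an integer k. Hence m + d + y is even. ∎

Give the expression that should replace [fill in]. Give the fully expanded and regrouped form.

2(g + t + u + 1)

2u + (2g + 1) + (2t + 1) = 2g + 2t + 2u + 2
= 2(g + t + u + 1).
Since g + t + u + 1 is an integer, the sum is of the form 2k for an integer k.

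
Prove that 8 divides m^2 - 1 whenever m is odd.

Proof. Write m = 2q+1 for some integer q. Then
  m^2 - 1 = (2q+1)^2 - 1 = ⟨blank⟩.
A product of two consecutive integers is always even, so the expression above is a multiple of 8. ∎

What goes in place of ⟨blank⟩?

4q(q + 1)

(2q+1)^2 - 1 = 4q^2 + 4q + 1 - 1 = 4q^2 + 4q = 4q(q+1).
Since q and q+1 are consecutive, q(q+1) is even, and 4·(even) is a multiple of 8.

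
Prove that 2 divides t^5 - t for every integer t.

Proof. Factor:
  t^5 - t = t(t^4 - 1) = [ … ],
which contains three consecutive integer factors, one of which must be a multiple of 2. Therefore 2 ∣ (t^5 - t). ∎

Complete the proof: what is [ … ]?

(t - 1)t(t + 1)(t^2 + 1)

t^4 - 1 = (t^2 - 1)(t^2 + 1), and t^2 - 1 = (t-1)(t+1).
So t(t^4 - 1) = (t - 1)t(t + 1)(t^2 + 1).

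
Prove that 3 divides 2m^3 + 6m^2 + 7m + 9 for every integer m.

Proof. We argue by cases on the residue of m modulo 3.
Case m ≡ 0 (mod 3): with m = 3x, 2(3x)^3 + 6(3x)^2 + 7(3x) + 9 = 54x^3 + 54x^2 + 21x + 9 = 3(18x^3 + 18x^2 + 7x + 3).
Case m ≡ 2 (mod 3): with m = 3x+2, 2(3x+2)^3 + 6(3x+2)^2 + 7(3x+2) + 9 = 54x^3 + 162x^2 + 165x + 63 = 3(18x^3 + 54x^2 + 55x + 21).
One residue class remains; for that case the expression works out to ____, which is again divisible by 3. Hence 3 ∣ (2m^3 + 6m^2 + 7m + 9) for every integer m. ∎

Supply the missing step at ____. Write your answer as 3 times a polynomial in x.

3(18x^3 + 36x^2 + 25x + 8)

Only m ≡ 1 (mod 3) is unaccounted for. Put m = 3x+1:
2(3x+1)^3 + 6(3x+1)^2 + 7(3x+1) + 9 expands to 54x^3 + 108x^2 + 75x + 24,
and factoring out 3 leaves 3(18x^3 + 36x^2 + 25x + 8).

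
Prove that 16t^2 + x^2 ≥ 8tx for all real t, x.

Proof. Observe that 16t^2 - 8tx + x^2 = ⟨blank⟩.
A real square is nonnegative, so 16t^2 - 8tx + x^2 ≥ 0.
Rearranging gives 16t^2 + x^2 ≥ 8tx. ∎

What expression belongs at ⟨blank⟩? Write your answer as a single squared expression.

(4t - x)^2

The leading and trailing coefficients are 4^2 and 1^2, and 8 = 2·4·1, so the trinomial is (4t - x)^2.
Hence 16t^2 - 8tx + x^2 ≥ 0.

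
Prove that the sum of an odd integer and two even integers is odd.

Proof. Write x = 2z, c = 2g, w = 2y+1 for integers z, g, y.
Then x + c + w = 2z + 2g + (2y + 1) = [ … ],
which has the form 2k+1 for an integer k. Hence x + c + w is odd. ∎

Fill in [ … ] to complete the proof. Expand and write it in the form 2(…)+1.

2(g + y + z) + 1

2z + 2g + (2y + 1) = 2g + 2y + 2z + 1
= 2(g + y + z) + 1.
Since g + y + z is an integer, the sum is of the form 2k+1 for an integer k.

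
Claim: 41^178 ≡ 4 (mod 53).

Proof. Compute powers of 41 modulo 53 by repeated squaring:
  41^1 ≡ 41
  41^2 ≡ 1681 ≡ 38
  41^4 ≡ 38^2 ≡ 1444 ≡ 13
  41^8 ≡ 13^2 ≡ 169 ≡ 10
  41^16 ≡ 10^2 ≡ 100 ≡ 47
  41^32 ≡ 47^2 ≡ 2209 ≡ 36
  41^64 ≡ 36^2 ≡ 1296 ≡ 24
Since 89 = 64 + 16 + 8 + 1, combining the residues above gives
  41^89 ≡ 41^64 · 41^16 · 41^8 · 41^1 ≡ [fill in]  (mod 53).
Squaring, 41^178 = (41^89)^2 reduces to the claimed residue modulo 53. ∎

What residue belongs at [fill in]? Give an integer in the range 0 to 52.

2

Multiply the listed residues: 24 · 47 · 10 · 41 = 1128 → 11280 → 462480.
Reducing modulo 53: 462480 = 8726·53 + 2, so 41^89 ≡ 2.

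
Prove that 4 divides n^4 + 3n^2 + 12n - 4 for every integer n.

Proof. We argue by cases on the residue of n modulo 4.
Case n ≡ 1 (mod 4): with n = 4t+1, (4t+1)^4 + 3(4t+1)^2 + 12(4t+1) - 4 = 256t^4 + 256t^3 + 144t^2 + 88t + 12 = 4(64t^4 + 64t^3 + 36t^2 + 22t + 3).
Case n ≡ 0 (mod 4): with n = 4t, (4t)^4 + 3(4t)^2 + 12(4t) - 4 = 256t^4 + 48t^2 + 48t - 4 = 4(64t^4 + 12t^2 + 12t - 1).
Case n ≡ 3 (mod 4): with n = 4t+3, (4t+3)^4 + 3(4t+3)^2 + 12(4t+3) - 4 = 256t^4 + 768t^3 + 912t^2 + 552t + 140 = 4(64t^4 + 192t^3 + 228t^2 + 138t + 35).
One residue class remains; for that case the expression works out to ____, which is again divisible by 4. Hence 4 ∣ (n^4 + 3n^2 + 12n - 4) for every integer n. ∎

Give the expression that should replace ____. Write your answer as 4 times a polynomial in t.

4(64t^4 + 128t^3 + 108t^2 + 56t + 12)

The residues treated are {1, 0, 3}, so the missing case is n ≡ 2 (mod 4); write n = 4t+2.
Then (4t+2)^4 + 3(4t+2)^2 + 12(4t+2) - 4 = 256t^4 + 512t^3 + 432t^2 + 224t + 48 = 4(64t^4 + 128t^3 + 108t^2 + 56t + 12).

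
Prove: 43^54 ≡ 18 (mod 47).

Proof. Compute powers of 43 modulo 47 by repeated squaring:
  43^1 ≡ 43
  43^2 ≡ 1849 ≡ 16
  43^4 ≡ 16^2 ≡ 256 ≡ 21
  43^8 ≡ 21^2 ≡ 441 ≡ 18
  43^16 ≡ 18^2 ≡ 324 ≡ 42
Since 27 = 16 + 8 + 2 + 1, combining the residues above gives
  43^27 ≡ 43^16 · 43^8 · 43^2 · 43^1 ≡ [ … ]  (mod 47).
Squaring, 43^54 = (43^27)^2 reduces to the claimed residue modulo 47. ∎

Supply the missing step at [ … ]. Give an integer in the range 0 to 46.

Multiply the listed residues: 42 · 18 · 16 · 43 = 756 → 12096 → 520128.
Reducing modulo 47: 520128 = 11066·47 + 26, so 43^27 ≡ 26.

26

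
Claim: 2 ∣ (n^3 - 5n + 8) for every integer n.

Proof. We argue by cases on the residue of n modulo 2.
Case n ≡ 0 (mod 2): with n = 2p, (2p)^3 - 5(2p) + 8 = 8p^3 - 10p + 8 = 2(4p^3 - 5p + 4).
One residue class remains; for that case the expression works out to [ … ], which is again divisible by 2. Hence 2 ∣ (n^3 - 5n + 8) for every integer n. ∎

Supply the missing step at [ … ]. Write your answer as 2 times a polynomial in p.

2(4p^3 + 6p^2 - 2p + 2)

Only n ≡ 1 (mod 2) is unaccounted for. Put n = 2p+1:
(2p+1)^3 - 5(2p+1) + 8 expands to 8p^3 + 12p^2 - 4p + 4,
and factoring out 2 leaves 2(4p^3 + 6p^2 - 2p + 2).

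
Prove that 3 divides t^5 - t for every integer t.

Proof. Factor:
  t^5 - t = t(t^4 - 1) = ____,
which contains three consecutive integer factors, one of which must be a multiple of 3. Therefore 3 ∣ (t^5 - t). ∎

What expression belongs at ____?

t^4 - 1 = (t^2 - 1)(t^2 + 1), and t^2 - 1 = (t-1)(t+1).
So t(t^4 - 1) = (t - 1)t(t + 1)(t^2 + 1).

(t - 1)t(t + 1)(t^2 + 1)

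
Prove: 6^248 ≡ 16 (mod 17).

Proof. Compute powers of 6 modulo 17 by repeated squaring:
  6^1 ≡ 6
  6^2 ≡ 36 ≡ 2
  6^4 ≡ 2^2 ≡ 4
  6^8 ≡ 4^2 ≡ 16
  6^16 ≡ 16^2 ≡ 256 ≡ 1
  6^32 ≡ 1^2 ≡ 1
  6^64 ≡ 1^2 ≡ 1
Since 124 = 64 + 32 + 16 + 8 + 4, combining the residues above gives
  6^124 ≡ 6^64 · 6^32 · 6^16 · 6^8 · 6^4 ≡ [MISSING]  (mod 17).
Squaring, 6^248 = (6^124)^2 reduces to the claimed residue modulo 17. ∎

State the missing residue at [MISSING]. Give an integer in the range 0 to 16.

Multiply the listed residues: 1 · 1 · 1 · 16 · 4 = 1 → 1 → 16 → 64.
Reducing modulo 17: 64 = 3·17 + 13, so 6^124 ≡ 13.

13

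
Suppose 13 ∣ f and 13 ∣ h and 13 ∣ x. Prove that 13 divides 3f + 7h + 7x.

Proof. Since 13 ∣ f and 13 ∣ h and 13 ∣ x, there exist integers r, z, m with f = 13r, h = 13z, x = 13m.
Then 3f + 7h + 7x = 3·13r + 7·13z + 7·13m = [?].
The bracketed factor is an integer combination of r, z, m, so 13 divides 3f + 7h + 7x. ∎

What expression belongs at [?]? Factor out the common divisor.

13(7m + 3r + 7z)

Each term has a factor of 13: 3·13r + 7·13z + 7·13m = 13·(7m + 3r + 7z).
Since 7m + 3r + 7z is an integer, 13 ∣ (3f + 7h + 7x).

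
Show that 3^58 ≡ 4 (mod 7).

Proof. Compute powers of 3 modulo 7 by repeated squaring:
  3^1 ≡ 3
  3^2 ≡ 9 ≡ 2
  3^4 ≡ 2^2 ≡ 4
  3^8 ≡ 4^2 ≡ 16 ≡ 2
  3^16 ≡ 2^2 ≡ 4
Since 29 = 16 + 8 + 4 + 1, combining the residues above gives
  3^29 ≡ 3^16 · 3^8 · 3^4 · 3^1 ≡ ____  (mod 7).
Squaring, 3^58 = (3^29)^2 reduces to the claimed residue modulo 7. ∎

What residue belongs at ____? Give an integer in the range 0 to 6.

5

Multiply the listed residues: 4 · 2 · 4 · 3 = 8 → 32 → 96.
Reducing modulo 7: 96 = 13·7 + 5, so 3^29 ≡ 5.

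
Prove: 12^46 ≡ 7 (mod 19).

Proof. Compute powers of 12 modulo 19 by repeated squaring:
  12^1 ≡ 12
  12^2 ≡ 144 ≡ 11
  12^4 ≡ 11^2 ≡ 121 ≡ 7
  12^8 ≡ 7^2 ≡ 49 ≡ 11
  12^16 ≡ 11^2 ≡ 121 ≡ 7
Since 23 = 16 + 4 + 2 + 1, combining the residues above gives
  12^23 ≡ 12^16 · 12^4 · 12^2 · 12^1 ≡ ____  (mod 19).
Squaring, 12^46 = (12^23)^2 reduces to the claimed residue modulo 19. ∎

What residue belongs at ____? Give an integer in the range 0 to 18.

8

Multiply the listed residues: 7 · 7 · 11 · 12 = 49 → 539 → 6468.
Reducing modulo 19: 6468 = 340·19 + 8, so 12^23 ≡ 8.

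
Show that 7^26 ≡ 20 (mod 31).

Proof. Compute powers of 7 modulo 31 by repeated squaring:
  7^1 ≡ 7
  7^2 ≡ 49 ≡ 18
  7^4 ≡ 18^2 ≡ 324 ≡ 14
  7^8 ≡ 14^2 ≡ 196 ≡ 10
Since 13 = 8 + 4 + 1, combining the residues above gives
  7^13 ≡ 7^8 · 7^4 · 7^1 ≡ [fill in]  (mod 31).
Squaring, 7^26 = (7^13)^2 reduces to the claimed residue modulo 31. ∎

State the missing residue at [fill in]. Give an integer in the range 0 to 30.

Multiply the listed residues: 10 · 14 · 7 = 140 → 980.
Reducing modulo 31: 980 = 31·31 + 19, so 7^13 ≡ 19.

19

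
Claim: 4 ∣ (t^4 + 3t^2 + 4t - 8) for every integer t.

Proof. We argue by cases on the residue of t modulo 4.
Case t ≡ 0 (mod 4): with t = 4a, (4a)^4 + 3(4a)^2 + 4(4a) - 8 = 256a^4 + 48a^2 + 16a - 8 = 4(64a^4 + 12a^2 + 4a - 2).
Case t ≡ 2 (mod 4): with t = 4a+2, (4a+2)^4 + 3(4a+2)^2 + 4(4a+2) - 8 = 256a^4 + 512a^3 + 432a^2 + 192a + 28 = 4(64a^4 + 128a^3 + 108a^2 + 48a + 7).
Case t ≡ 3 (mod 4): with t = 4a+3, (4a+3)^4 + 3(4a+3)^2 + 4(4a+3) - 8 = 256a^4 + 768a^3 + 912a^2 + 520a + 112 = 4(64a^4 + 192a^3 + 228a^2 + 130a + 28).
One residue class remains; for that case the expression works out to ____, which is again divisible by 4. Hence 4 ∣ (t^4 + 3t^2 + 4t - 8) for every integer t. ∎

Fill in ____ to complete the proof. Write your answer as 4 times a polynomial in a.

Only t ≡ 1 (mod 4) is unaccounted for. Put t = 4a+1:
(4a+1)^4 + 3(4a+1)^2 + 4(4a+1) - 8 expands to 256a^4 + 256a^3 + 144a^2 + 56a,
and factoring out 4 leaves 4(64a^4 + 64a^3 + 36a^2 + 14a).

4(64a^4 + 64a^3 + 36a^2 + 14a)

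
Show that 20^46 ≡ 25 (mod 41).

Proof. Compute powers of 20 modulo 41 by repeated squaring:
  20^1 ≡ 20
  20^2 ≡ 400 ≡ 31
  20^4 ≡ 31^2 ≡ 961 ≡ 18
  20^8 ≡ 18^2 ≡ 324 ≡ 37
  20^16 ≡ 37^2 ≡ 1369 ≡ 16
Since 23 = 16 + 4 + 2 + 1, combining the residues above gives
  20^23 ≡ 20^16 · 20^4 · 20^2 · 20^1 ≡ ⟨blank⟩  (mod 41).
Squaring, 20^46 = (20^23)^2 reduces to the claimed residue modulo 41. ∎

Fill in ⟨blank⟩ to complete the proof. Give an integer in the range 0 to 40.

5

20^16 · 20^4 · 20^2 · 20^1 ≡ 16 · 18 · 31 · 20 = 178560.
178560 mod 41 = 5, so 20^23 ≡ 5 (mod 41).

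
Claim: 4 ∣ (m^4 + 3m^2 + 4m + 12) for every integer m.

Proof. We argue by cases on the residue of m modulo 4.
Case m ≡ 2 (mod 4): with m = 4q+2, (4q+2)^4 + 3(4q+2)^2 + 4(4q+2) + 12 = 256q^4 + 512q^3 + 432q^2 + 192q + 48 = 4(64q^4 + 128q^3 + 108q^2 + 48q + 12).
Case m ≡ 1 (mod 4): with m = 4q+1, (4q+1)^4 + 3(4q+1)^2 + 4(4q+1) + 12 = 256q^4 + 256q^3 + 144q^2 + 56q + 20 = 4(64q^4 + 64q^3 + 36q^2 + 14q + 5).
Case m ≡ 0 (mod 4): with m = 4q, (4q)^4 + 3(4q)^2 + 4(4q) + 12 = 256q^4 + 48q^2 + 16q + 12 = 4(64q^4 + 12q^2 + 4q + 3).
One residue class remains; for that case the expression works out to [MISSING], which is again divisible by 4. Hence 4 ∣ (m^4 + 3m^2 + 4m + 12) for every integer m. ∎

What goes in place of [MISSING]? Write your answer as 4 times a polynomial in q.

4(64q^4 + 192q^3 + 228q^2 + 130q + 33)

Only m ≡ 3 (mod 4) is unaccounted for. Put m = 4q+3:
(4q+3)^4 + 3(4q+3)^2 + 4(4q+3) + 12 expands to 256q^4 + 768q^3 + 912q^2 + 520q + 132,
and factoring out 4 leaves 4(64q^4 + 192q^3 + 228q^2 + 130q + 33).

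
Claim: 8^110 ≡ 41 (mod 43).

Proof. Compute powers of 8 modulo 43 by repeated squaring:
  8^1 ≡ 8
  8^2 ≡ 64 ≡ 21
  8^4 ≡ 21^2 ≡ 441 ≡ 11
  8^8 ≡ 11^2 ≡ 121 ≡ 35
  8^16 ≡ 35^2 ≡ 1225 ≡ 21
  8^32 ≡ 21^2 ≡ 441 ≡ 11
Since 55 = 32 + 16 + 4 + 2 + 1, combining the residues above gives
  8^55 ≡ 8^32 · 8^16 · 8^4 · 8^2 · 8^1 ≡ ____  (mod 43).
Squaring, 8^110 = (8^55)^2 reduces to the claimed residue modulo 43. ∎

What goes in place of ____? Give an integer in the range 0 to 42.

27

8^32 · 8^16 · 8^4 · 8^2 · 8^1 ≡ 11 · 21 · 11 · 21 · 8 = 426888.
426888 mod 43 = 27, so 8^55 ≡ 27 (mod 43).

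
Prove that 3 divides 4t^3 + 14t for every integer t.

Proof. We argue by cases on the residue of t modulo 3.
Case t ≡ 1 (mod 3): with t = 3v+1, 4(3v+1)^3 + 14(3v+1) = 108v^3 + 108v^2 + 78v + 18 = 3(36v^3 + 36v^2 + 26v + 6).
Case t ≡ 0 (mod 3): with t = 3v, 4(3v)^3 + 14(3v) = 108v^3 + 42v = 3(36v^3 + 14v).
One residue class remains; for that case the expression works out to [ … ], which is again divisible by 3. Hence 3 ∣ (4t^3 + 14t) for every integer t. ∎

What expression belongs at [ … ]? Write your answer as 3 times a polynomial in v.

Only t ≡ 2 (mod 3) is unaccounted for. Put t = 3v+2:
4(3v+2)^3 + 14(3v+2) expands to 108v^3 + 216v^2 + 186v + 60,
and factoring out 3 leaves 3(36v^3 + 72v^2 + 62v + 20).

3(36v^3 + 72v^2 + 62v + 20)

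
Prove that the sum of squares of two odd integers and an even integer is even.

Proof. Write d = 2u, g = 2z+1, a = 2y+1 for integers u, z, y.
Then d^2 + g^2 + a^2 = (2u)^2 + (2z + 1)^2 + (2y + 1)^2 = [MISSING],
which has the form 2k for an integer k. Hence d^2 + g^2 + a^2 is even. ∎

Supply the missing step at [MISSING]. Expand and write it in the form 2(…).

Expanding: (2u)^2 + (2z + 1)^2 + (2y + 1)^2 = 4u^2 + 4y^2 + 4y + 4z^2 + 4z + 2.
Every term is even; pulling out the factor of 2 gives 2(2u^2 + 2y^2 + 2y + 2z^2 + 2z + 1).

2(2u^2 + 2y^2 + 2y + 2z^2 + 2z + 1)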